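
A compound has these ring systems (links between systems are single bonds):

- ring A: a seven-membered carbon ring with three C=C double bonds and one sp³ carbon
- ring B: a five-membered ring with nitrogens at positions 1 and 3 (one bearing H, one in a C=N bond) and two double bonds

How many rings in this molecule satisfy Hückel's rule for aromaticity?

Ring A has one sp³ carbon, so it is not fully conjugated — not aromatic (cycloheptatriene).
Ring B has a continuous p-orbital overlap around the ring; 2 ring double bonds (4 π electrons) plus a heteroatom lone pair (2) give 6 π electrons. Since 6 = 4n+2 (n=1), ring B is aromatic (imidazole).
Aromatic: B. Total: 1.

1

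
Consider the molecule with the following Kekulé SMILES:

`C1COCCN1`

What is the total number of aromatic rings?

0

The SMILES encodes a six-membered saturated ring with an oxygen and an N–H nitrogen at positions 1 and 4.
The 6-membered ring with one oxygen and one N–H (1,4) has only sp³ atoms, so it is not fully conjugated — not aromatic (morpholine).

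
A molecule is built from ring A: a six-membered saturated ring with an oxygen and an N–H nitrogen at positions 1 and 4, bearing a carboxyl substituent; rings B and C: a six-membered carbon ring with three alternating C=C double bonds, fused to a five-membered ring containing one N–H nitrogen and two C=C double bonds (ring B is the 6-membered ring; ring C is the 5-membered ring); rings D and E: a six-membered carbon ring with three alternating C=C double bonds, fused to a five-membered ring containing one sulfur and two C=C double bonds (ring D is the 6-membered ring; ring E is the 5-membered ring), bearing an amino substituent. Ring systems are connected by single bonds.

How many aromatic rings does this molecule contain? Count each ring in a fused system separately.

4

Ring A has only sp³ atoms, so it is not fully conjugated — not aromatic (morpholine).
Rings B and C form a fused bicyclic system (with one N–H) with 9 sp² atoms and 10 π electrons from ring double bonds plus a heteroatom lone pair. 10 = 4(2)+2, so the system is aromatic and both rings count as aromatic (indole).
Rings D and E form a fused bicyclic system (with one sulfur) with 9 sp² atoms and 10 π electrons from ring double bonds plus a heteroatom lone pair. 10 = 4(2)+2, so the system is aromatic and both rings count as aromatic (benzothiophene).
Aromatic: B, C, D, E. Total: 4.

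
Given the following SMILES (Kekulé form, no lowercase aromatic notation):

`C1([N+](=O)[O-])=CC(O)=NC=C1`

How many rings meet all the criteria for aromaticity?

The SMILES encodes a six-membered ring of five carbons and one nitrogen with three alternating double bonds.
The 6-membered ring with one nitrogen has a continuous p-orbital overlap around the ring; 3 ring double bonds give 6 π electrons. Since 6 = 4n+2 (n=1), it is aromatic (pyridine).

1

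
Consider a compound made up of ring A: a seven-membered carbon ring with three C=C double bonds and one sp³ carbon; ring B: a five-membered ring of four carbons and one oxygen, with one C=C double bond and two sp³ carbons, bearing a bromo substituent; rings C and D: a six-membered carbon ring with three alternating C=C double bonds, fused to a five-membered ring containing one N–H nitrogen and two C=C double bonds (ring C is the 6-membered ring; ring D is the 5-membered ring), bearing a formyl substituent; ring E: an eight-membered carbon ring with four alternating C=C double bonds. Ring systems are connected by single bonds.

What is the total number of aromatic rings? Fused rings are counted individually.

Ring A has one sp³ carbon, so it is not fully conjugated — not aromatic (cycloheptatriene).
Ring B has two sp³ carbons, so it is not fully conjugated — not aromatic (2,3-dihydrofuran).
Rings C and D form a fused bicyclic system (with one N–H) with 9 sp² atoms and 10 π electrons from ring double bonds plus a heteroatom lone pair. 10 = 4(2)+2, so the system is aromatic and both rings count as aromatic (indole).
Ring E has only sp² ring atoms; a planar conformation would have a fully conjugated π system of 8 electrons. But 8 = 4(2), which is 4n not 4n+2, so ring E is not aromatic (cyclooctatetraene) — cyclooctatetraene distorts into a non-planar tub to avoid antiaromaticity.
Aromatic: C, D. Total: 2.

2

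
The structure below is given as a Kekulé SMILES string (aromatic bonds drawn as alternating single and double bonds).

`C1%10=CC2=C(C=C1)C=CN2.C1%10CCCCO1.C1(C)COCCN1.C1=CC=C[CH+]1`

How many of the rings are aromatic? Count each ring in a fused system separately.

2

The SMILES encodes a six-membered carbon ring with three alternating C=C double bonds, fused to a five-membered ring containing one N–H nitrogen and two C=C double bonds; a six-membered saturated ring of five carbons and one oxygen; a six-membered saturated ring with an oxygen and an N–H nitrogen at positions 1 and 4; a five-membered all-carbon ring bearing a positive charge on one carbon, with two C=C double bonds.
The fused 6/5-membered bicyclic (with one N–H) is a single π system with 9 sp² atoms and 10 π electrons from ring double bonds plus a heteroatom lone pair. 10 = 4(2)+2, so the system is aromatic and both rings count as aromatic (indole).
The 6-membered ring with one oxygen has only sp³ atoms, so it is not fully conjugated — not aromatic (tetrahydropyran).
The 6-membered ring with one oxygen and one N–H (1,4) has only sp³ atoms, so it is not fully conjugated — not aromatic (morpholine).
The 5-membered ring has only sp² ring atoms; a planar conformation would have a fully conjugated π system of 4 electrons. But 4 = 4(1), which is 4n not 4n+2, so it is not aromatic (cyclopentadienyl cation).
2 of the 5 rings are aromatic. Total: 2.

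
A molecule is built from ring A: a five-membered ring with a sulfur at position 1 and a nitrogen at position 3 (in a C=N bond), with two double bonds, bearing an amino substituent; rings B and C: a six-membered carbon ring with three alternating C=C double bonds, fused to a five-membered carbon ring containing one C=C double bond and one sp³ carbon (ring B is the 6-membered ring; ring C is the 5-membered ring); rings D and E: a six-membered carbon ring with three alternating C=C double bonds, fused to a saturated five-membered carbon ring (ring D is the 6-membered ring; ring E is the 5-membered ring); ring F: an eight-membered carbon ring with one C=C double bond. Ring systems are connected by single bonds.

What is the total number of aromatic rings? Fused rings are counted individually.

3

Ring A is planar and fully conjugated; 2 ring double bonds (4 π electrons) plus a heteroatom lone pair (2) give 6 π electrons. 6 = 4(1)+2, so ring A is aromatic (thiazole).
Ring B is fully conjugated (every ring atom contributes a p orbital); 3 ring double bonds give 6 π electrons. 6 = 4(1)+2, so ring B is aromatic (benzene ring).
Ring C has one sp³ carbon, so it is not fully conjugated — not aromatic (cyclopentene ring).
Ring D is fully conjugated (every ring atom contributes a p orbital); 3 ring double bonds give 6 π electrons. That satisfies 4n+2 with n=1, so ring D is aromatic (benzene ring).
Ring E has three sp³ carbons, so it is not fully conjugated — not aromatic (cyclopentane ring).
Ring F has six sp³ carbons, so it is not fully conjugated — not aromatic (cyclooctene).
Aromatic: A, B, D. Total: 3.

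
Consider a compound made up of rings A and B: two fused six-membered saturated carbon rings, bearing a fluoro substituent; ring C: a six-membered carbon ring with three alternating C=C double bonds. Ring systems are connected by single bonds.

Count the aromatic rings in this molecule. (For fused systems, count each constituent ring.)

Ring A has only sp³ atoms, so it is not fully conjugated — not aromatic (cyclohexane ring).
Ring B has only sp³ atoms, so it is not fully conjugated — not aromatic (cyclohexane ring).
Ring C is fully conjugated (every ring atom contributes a p orbital); 3 ring double bonds give 6 π electrons. That satisfies 4n+2 with n=1, so ring C is aromatic (benzene).
Aromatic: C. Total: 1.

1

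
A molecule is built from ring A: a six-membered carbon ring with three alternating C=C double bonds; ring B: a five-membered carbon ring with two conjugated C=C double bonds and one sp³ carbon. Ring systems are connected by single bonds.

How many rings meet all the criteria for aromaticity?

Ring A has a continuous p-orbital overlap around the ring; 3 ring double bonds give 6 π electrons. 6 = 4(1)+2, so ring A is aromatic (benzene).
Ring B has one sp³ carbon, so it is not fully conjugated — not aromatic (cyclopentadiene).
Aromatic: A. Total: 1.

1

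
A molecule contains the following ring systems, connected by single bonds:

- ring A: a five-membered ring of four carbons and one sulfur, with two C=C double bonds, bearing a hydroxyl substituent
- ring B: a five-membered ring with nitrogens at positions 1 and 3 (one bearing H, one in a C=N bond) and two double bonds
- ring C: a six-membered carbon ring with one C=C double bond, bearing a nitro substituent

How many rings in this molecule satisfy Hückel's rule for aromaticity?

Ring A is fully conjugated (every ring atom contributes a p orbital); 2 ring double bonds (4 π electrons) plus a heteroatom lone pair (2) give 6 π electrons. 6 = 4(1)+2, so ring A is aromatic (thiophene).
Ring B is fully conjugated (every ring atom contributes a p orbital); 2 ring double bonds (4 π electrons) plus a heteroatom lone pair (2) give 6 π electrons. That satisfies 4n+2 with n=1, so ring B is aromatic (imidazole).
Ring C has four sp³ carbons, so it is not fully conjugated — not aromatic (cyclohexene).
Aromatic: A, B. Total: 2.

2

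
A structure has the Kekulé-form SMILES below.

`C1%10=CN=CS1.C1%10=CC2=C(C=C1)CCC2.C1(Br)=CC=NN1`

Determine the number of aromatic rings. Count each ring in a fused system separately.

3

The SMILES encodes a five-membered ring with a sulfur at position 1 and a nitrogen at position 3 (in a C=N bond), with two double bonds; a six-membered carbon ring with three alternating C=C double bonds, fused to a saturated five-membered carbon ring; a five-membered ring with two adjacent nitrogens (one bearing H, one in a double bond) and two double bonds.
The 5-membered ring with one sulfur and one =N– is planar and fully conjugated; 2 ring double bonds (4 π electrons) plus a heteroatom lone pair (2) give 6 π electrons. That satisfies 4n+2 with n=1, so it is aromatic (thiazole).
The 6-membered ring is fully conjugated (every ring atom contributes a p orbital); 3 ring double bonds give 6 π electrons. That satisfies 4n+2 with n=1, so it is aromatic (benzene ring).
The 5-membered ring has three sp³ carbons, so it is not fully conjugated — not aromatic (cyclopentane ring).
The 5-membered ring with two adjacent nitrogens (one N–H, one =N–) is fully conjugated (every ring atom contributes a p orbital); 2 ring double bonds (4 π electrons) plus a heteroatom lone pair (2) give 6 π electrons. That satisfies 4n+2 with n=1, so it is aromatic (pyrazole).
3 of the 4 rings are aromatic. Total: 3.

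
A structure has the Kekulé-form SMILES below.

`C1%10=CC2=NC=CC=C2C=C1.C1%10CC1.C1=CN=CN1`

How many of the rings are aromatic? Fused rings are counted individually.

The SMILES encodes two fused six-membered rings, each with three alternating double bonds; one ring is all carbon and the other has one ring nitrogen; a three-membered saturated carbon ring; a five-membered ring with nitrogens at positions 1 and 3 (one bearing H, one in a C=N bond) and two double bonds.
The fused 6/6-membered bicyclic (with one nitrogen) is a single π system with 10 sp² atoms and 10 π electrons from ring double bonds. 10 = 4(2)+2, so the system is aromatic and both rings count as aromatic (quinoline).
The 3-membered ring has only sp³ atoms, so it is not fully conjugated — not aromatic (cyclopropane).
The 5-membered ring with two nitrogens (one N–H, one =N–) is planar and fully conjugated; 2 ring double bonds (4 π electrons) plus a heteroatom lone pair (2) give 6 π electrons. That satisfies 4n+2 with n=1, so it is aromatic (imidazole).
3 of the 4 rings are aromatic. Total: 3.

3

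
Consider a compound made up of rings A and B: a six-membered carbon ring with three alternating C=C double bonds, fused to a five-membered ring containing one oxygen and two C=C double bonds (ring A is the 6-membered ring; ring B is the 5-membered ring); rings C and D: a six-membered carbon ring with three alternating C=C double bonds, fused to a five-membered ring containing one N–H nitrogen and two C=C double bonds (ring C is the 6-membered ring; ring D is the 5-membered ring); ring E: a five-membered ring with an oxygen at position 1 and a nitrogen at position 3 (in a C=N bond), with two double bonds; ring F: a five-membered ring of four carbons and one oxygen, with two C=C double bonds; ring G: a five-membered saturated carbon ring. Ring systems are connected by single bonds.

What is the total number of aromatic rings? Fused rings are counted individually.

Rings A and B form a fused bicyclic system (with one oxygen) with 9 sp² atoms and 10 π electrons from ring double bonds plus a heteroatom lone pair. 10 = 4(2)+2, so the system is aromatic and both rings count as aromatic (benzofuran).
Rings C and D form a fused bicyclic system (with one N–H) with 9 sp² atoms and 10 π electrons from ring double bonds plus a heteroatom lone pair. 10 = 4(2)+2, so the system is aromatic and both rings count as aromatic (indole).
Ring E is fully conjugated (every ring atom contributes a p orbital); 2 ring double bonds (4 π electrons) plus a heteroatom lone pair (2) give 6 π electrons. Since 6 = 4n+2 (n=1), ring E is aromatic (oxazole).
Ring F is planar and fully conjugated; 2 ring double bonds (4 π electrons) plus a heteroatom lone pair (2) give 6 π electrons. 6 = 4(1)+2, so ring F is aromatic (furan).
Ring G has only sp³ atoms, so it is not fully conjugated — not aromatic (cyclopentane).
Aromatic: A, B, C, D, E, F. Total: 6.

6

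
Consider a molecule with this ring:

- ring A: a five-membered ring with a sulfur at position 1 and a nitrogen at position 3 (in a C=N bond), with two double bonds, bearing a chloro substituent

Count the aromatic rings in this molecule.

1

Ring A is planar and fully conjugated; 2 ring double bonds (4 π electrons) plus a heteroatom lone pair (2) give 6 π electrons. That satisfies 4n+2 with n=1, so ring A is aromatic (thiazole).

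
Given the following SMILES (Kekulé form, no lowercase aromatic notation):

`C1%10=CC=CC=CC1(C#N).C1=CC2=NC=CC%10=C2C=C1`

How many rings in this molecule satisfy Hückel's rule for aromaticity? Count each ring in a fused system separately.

2

The SMILES encodes a seven-membered carbon ring with three C=C double bonds and one sp³ carbon; two fused six-membered rings, each with three alternating double bonds; one ring is all carbon and the other has one ring nitrogen.
The 7-membered ring has one sp³ carbon, so it is not fully conjugated — not aromatic (cycloheptatriene).
The fused 6/6-membered bicyclic (with one nitrogen) is a single π system with 10 sp² atoms and 10 π electrons from ring double bonds. 10 = 4(2)+2, so the system is aromatic and both rings count as aromatic (quinoline).
2 of the 3 rings are aromatic. Total: 2.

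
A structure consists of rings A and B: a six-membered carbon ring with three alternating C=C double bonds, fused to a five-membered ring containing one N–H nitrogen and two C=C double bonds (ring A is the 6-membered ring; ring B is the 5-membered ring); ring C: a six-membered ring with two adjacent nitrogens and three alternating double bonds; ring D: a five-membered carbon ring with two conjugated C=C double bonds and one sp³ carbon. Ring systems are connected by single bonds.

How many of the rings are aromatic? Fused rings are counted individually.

Rings A and B form a fused bicyclic system (with one N–H) with 9 sp² atoms and 10 π electrons from ring double bonds plus a heteroatom lone pair. 10 = 4(2)+2, so the system is aromatic and both rings count as aromatic (indole).
Ring C has a continuous p-orbital overlap around the ring; 3 ring double bonds give 6 π electrons. That satisfies 4n+2 with n=1, so ring C is aromatic (pyridazine).
Ring D has one sp³ carbon, so it is not fully conjugated — not aromatic (cyclopentadiene).
Aromatic: A, B, C. Total: 3.

3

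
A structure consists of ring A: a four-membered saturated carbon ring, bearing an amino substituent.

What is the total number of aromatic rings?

Ring A has only sp³ atoms, so it is not fully conjugated — not aromatic (cyclobutane).

0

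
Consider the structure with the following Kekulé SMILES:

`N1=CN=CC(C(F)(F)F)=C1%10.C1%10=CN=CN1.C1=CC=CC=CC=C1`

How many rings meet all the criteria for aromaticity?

The SMILES encodes a six-membered ring with nitrogens at positions 1 and 3 and three alternating double bonds; a five-membered ring with nitrogens at positions 1 and 3 (one bearing H, one in a C=N bond) and two double bonds; an eight-membered carbon ring with four alternating C=C double bonds.
The 6-membered ring with two nitrogens (1,3) is planar and fully conjugated; 3 ring double bonds give 6 π electrons. 6 = 4(1)+2, so it is aromatic (pyrimidine).
The 5-membered ring with two nitrogens (one N–H, one =N–) is fully conjugated (every ring atom contributes a p orbital); 2 ring double bonds (4 π electrons) plus a heteroatom lone pair (2) give 6 π electrons. That satisfies 4n+2 with n=1, so it is aromatic (imidazole).
The 8-membered ring has only sp² ring atoms; a planar conformation would have a fully conjugated π system of 8 electrons. But 8 = 4(2), which is 4n not 4n+2, so it is not aromatic (cyclooctatetraene) — cyclooctatetraene distorts into a non-planar tub to avoid antiaromaticity.
2 of the 3 rings are aromatic. Total: 2.

2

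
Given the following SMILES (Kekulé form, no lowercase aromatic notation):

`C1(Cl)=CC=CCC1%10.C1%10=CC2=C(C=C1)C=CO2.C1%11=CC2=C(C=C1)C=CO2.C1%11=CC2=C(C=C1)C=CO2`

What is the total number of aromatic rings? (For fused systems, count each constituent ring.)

The SMILES encodes a six-membered carbon ring with two conjugated C=C double bonds and two sp³ carbons; a six-membered carbon ring with three alternating C=C double bonds, fused to a five-membered ring containing one oxygen and two C=C double bonds; a six-membered carbon ring with three alternating C=C double bonds, fused to a five-membered ring containing one oxygen and two C=C double bonds; a six-membered carbon ring with three alternating C=C double bonds, fused to a five-membered ring containing one oxygen and two C=C double bonds.
The 6-membered ring has two sp³ carbons, so it is not fully conjugated — not aromatic (1,3-cyclohexadiene).
The fused 6/5-membered bicyclic (with one oxygen) is a single π system with 9 sp² atoms and 10 π electrons from ring double bonds plus a heteroatom lone pair. 10 = 4(2)+2, so the system is aromatic and both rings count as aromatic (benzofuran).
The fused 6/5-membered bicyclic (with one oxygen) is a single π system with 9 sp² atoms and 10 π electrons from ring double bonds plus a heteroatom lone pair. 10 = 4(2)+2, so the system is aromatic and both rings count as aromatic (benzofuran).
The fused 6/5-membered bicyclic (with one oxygen) is a single π system with 9 sp² atoms and 10 π electrons from ring double bonds plus a heteroatom lone pair. 10 = 4(2)+2, so the system is aromatic and both rings count as aromatic (benzofuran).
6 of the 7 rings are aromatic. Total: 6.

6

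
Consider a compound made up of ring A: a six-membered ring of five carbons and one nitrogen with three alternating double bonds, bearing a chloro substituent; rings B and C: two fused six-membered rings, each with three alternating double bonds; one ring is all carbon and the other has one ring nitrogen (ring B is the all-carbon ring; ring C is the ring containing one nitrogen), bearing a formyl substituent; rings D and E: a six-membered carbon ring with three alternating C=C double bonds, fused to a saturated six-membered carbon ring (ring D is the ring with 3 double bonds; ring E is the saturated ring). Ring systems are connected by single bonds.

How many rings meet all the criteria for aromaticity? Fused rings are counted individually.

Ring A is planar and fully conjugated; 3 ring double bonds give 6 π electrons. That satisfies 4n+2 with n=1, so ring A is aromatic (pyridine).
Rings B and C form a fused bicyclic system (with one nitrogen) with 10 sp² atoms and 10 π electrons from ring double bonds. 10 = 4(2)+2, so the system is aromatic and both rings count as aromatic (quinoline).
Ring D is fully conjugated (every ring atom contributes a p orbital); 3 ring double bonds give 6 π electrons. Since 6 = 4n+2 (n=1), ring D is aromatic (benzene ring).
Ring E has four sp³ carbons, so it is not fully conjugated — not aromatic (cyclohexane ring).
Aromatic: A, B, C, D. Total: 4.

4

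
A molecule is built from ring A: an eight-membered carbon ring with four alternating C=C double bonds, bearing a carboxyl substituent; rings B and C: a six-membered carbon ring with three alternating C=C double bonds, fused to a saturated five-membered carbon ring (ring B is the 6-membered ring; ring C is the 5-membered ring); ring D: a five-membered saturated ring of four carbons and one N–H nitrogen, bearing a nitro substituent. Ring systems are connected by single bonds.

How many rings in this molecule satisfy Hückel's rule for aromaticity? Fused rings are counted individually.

1

Ring A has only sp² ring atoms; a planar conformation would have a fully conjugated π system of 8 electrons. But 8 = 4(2), which is 4n not 4n+2, so ring A is not aromatic (cyclooctatetraene) — cyclooctatetraene distorts into a non-planar tub to avoid antiaromaticity.
Ring B is fully conjugated (every ring atom contributes a p orbital); 3 ring double bonds give 6 π electrons. 6 = 4(1)+2, so ring B is aromatic (benzene ring).
Ring C has three sp³ carbons, so it is not fully conjugated — not aromatic (cyclopentane ring).
Ring D has only sp³ atoms, so it is not fully conjugated — not aromatic (pyrrolidine).
Aromatic: B. Total: 1.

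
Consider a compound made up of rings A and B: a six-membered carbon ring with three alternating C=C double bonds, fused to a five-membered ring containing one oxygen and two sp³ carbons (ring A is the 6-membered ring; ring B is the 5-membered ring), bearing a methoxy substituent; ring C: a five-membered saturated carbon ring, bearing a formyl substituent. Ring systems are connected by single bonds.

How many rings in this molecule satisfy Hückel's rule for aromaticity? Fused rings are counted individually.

Ring A has a continuous p-orbital overlap around the ring; 3 ring double bonds give 6 π electrons. Since 6 = 4n+2 (n=1), ring A is aromatic (benzene ring).
Ring B has two sp³ carbons, so it is not fully conjugated — not aromatic (oxolane ring).
Ring C has only sp³ atoms, so it is not fully conjugated — not aromatic (cyclopentane).
Aromatic: A. Total: 1.

1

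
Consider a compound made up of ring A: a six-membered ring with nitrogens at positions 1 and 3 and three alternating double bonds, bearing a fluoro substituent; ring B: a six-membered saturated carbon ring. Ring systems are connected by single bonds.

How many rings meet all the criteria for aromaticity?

1

Ring A is planar and fully conjugated; 3 ring double bonds give 6 π electrons. Since 6 = 4n+2 (n=1), ring A is aromatic (pyrimidine).
Ring B has only sp³ atoms, so it is not fully conjugated — not aromatic (cyclohexane).
Aromatic: A. Total: 1.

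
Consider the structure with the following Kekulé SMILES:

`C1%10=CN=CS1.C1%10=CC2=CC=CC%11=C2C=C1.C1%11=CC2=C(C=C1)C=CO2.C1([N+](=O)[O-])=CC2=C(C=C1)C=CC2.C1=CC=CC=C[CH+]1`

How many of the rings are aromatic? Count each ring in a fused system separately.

The SMILES encodes a five-membered ring with a sulfur at position 1 and a nitrogen at position 3 (in a C=N bond), with two double bonds; two fused six-membered carbon rings, each with three alternating C=C double bonds; a six-membered carbon ring with three alternating C=C double bonds, fused to a five-membered ring containing one oxygen and two C=C double bonds; a six-membered carbon ring with three alternating C=C double bonds, fused to a five-membered carbon ring containing one C=C double bond and one sp³ carbon; a seven-membered all-carbon ring bearing a positive charge on one carbon, with three C=C double bonds.
The 5-membered ring with one sulfur and one =N– has a continuous p-orbital overlap around the ring; 2 ring double bonds (4 π electrons) plus a heteroatom lone pair (2) give 6 π electrons. Since 6 = 4n+2 (n=1), it is aromatic (thiazole).
The fused 6/6-membered bicyclic is a single π system with 10 sp² atoms and 10 π electrons from ring double bonds. 10 = 4(2)+2, so the system is aromatic and both rings count as aromatic (naphthalene).
The fused 6/5-membered bicyclic (with one oxygen) is a single π system with 9 sp² atoms and 10 π electrons from ring double bonds plus a heteroatom lone pair. 10 = 4(2)+2, so the system is aromatic and both rings count as aromatic (benzofuran).
The 6-membered ring is fully conjugated (every ring atom contributes a p orbital); 3 ring double bonds give 6 π electrons. 6 = 4(1)+2, so it is aromatic (benzene ring).
The 5-membered ring has one sp³ carbon, so it is not fully conjugated — not aromatic (cyclopentene ring).
The 7-membered ring has a continuous p-orbital overlap around the ring; 3 ring double bonds (6 π electrons) plus the carbocation's empty p orbital (0, but keeps the ring conjugated) give 6 π electrons. That satisfies 4n+2 with n=1, so it is aromatic (tropylium cation).
7 of the 8 rings are aromatic. Total: 7.

7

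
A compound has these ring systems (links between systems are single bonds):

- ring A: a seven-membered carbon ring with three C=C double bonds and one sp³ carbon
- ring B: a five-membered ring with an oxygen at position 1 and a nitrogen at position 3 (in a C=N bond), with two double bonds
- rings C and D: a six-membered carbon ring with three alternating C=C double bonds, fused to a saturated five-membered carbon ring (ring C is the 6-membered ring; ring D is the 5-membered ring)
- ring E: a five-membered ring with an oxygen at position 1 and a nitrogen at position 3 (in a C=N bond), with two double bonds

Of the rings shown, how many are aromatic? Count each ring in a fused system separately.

Ring A has one sp³ carbon, so it is not fully conjugated — not aromatic (cycloheptatriene).
Ring B is fully conjugated (every ring atom contributes a p orbital); 2 ring double bonds (4 π electrons) plus a heteroatom lone pair (2) give 6 π electrons. 6 = 4(1)+2, so ring B is aromatic (oxazole).
Ring C has a continuous p-orbital overlap around the ring; 3 ring double bonds give 6 π electrons. Since 6 = 4n+2 (n=1), ring C is aromatic (benzene ring).
Ring D has three sp³ carbons, so it is not fully conjugated — not aromatic (cyclopentane ring).
Ring E has a continuous p-orbital overlap around the ring; 2 ring double bonds (4 π electrons) plus a heteroatom lone pair (2) give 6 π electrons. That satisfies 4n+2 with n=1, so ring E is aromatic (oxazole).
Aromatic: B, C, E. Total: 3.

3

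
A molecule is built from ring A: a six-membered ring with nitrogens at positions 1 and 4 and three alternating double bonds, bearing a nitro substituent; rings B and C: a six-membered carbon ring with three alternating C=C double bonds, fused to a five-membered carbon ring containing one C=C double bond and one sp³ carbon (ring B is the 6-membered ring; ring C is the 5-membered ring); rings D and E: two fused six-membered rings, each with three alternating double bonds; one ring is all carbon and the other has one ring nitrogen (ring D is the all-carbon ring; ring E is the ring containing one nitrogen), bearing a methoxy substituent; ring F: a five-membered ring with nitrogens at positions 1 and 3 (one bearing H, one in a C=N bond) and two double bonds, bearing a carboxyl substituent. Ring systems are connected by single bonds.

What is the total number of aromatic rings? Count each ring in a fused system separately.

5

Ring A is fully conjugated (every ring atom contributes a p orbital); 3 ring double bonds give 6 π electrons. 6 = 4(1)+2, so ring A is aromatic (pyrazine).
Ring B is planar and fully conjugated; 3 ring double bonds give 6 π electrons. 6 = 4(1)+2, so ring B is aromatic (benzene ring).
Ring C has one sp³ carbon, so it is not fully conjugated — not aromatic (cyclopentene ring).
Rings D and E form a fused bicyclic system (with one nitrogen) with 10 sp² atoms and 10 π electrons from ring double bonds. 10 = 4(2)+2, so the system is aromatic and both rings count as aromatic (quinoline).
Ring F is planar and fully conjugated; 2 ring double bonds (4 π electrons) plus a heteroatom lone pair (2) give 6 π electrons. Since 6 = 4n+2 (n=1), ring F is aromatic (imidazole).
Aromatic: A, B, D, E, F. Total: 5.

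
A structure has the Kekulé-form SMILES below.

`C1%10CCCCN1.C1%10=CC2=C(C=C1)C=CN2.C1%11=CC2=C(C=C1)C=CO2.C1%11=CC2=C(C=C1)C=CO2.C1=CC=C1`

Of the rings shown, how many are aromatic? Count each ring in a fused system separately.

6

The SMILES encodes a six-membered saturated ring of five carbons and one N–H nitrogen; a six-membered carbon ring with three alternating C=C double bonds, fused to a five-membered ring containing one N–H nitrogen and two C=C double bonds; a six-membered carbon ring with three alternating C=C double bonds, fused to a five-membered ring containing one oxygen and two C=C double bonds; a six-membered carbon ring with three alternating C=C double bonds, fused to a five-membered ring containing one oxygen and two C=C double bonds; a four-membered carbon ring with two alternating C=C double bonds.
The 6-membered ring with one N–H has only sp³ atoms, so it is not fully conjugated — not aromatic (piperidine).
The fused 6/5-membered bicyclic (with one N–H) is a single π system with 9 sp² atoms and 10 π electrons from ring double bonds plus a heteroatom lone pair. 10 = 4(2)+2, so the system is aromatic and both rings count as aromatic (indole).
The fused 6/5-membered bicyclic (with one oxygen) is a single π system with 9 sp² atoms and 10 π electrons from ring double bonds plus a heteroatom lone pair. 10 = 4(2)+2, so the system is aromatic and both rings count as aromatic (benzofuran).
The fused 6/5-membered bicyclic (with one oxygen) is a single π system with 9 sp² atoms and 10 π electrons from ring double bonds plus a heteroatom lone pair. 10 = 4(2)+2, so the system is aromatic and both rings count as aromatic (benzofuran).
The 4-membered ring has only sp² ring atoms; a planar conformation would have a fully conjugated π system of 4 electrons. But 4 = 4(1), which is 4n not 4n+2, so it is not aromatic (cyclobutadiene) — cyclobutadiene is antiaromatic and distorts to a rectangle.
6 of the 8 rings are aromatic. Total: 6.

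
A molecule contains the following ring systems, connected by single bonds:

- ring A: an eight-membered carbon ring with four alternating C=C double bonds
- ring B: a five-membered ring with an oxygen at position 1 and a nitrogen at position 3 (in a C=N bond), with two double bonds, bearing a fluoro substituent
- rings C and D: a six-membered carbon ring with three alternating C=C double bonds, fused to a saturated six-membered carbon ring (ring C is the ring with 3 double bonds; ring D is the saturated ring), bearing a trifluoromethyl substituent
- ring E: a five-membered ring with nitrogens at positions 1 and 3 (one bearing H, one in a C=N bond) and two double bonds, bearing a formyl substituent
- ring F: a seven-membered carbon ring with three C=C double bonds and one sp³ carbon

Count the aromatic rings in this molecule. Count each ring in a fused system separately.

3

Ring A has only sp² ring atoms; a planar conformation would have a fully conjugated π system of 8 electrons. But 8 = 4(2), which is 4n not 4n+2, so ring A is not aromatic (cyclooctatetraene) — cyclooctatetraene distorts into a non-planar tub to avoid antiaromaticity.
Ring B is planar and fully conjugated; 2 ring double bonds (4 π electrons) plus a heteroatom lone pair (2) give 6 π electrons. 6 = 4(1)+2, so ring B is aromatic (oxazole).
Ring C is planar and fully conjugated; 3 ring double bonds give 6 π electrons. That satisfies 4n+2 with n=1, so ring C is aromatic (benzene ring).
Ring D has four sp³ carbons, so it is not fully conjugated — not aromatic (cyclohexane ring).
Ring E is planar and fully conjugated; 2 ring double bonds (4 π electrons) plus a heteroatom lone pair (2) give 6 π electrons. Since 6 = 4n+2 (n=1), ring E is aromatic (imidazole).
Ring F has one sp³ carbon, so it is not fully conjugated — not aromatic (cycloheptatriene).
Aromatic: B, C, E. Total: 3.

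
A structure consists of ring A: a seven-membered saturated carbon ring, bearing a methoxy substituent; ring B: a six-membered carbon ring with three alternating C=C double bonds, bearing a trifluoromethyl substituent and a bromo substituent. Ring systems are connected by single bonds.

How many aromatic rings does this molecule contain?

1

Ring A has only sp³ atoms, so it is not fully conjugated — not aromatic (cycloheptane).
Ring B has a continuous p-orbital overlap around the ring; 3 ring double bonds give 6 π electrons. That satisfies 4n+2 with n=1, so ring B is aromatic (benzene).
Aromatic: B. Total: 1.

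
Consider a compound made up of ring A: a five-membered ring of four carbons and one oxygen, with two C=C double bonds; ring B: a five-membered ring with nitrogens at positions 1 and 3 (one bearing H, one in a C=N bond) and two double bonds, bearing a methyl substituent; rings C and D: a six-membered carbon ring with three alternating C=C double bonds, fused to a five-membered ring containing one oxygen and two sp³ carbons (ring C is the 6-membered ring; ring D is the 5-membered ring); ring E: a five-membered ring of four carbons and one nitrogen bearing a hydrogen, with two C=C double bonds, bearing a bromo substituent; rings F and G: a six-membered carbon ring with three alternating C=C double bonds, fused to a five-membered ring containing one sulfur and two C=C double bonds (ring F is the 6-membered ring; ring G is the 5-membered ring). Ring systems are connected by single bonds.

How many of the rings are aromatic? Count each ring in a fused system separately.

6

Ring A is planar and fully conjugated; 2 ring double bonds (4 π electrons) plus a heteroatom lone pair (2) give 6 π electrons. Since 6 = 4n+2 (n=1), ring A is aromatic (furan).
Ring B has a continuous p-orbital overlap around the ring; 2 ring double bonds (4 π electrons) plus a heteroatom lone pair (2) give 6 π electrons. That satisfies 4n+2 with n=1, so ring B is aromatic (imidazole).
Ring C is fully conjugated (every ring atom contributes a p orbital); 3 ring double bonds give 6 π electrons. That satisfies 4n+2 with n=1, so ring C is aromatic (benzene ring).
Ring D has two sp³ carbons, so it is not fully conjugated — not aromatic (oxolane ring).
Ring E is planar and fully conjugated; 2 ring double bonds (4 π electrons) plus a heteroatom lone pair (2) give 6 π electrons. 6 = 4(1)+2, so ring E is aromatic (pyrrole).
Rings F and G form a fused bicyclic system (with one sulfur) with 9 sp² atoms and 10 π electrons from ring double bonds plus a heteroatom lone pair. 10 = 4(2)+2, so the system is aromatic and both rings count as aromatic (benzothiophene).
Aromatic: A, B, C, E, F, G. Total: 6.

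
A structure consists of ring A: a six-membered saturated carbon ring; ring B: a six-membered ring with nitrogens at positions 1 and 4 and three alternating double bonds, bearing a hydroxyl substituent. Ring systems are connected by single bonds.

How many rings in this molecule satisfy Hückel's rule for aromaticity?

Ring A has only sp³ atoms, so it is not fully conjugated — not aromatic (cyclohexane).
Ring B has a continuous p-orbital overlap around the ring; 3 ring double bonds give 6 π electrons. Since 6 = 4n+2 (n=1), ring B is aromatic (pyrazine).
Aromatic: B. Total: 1.

1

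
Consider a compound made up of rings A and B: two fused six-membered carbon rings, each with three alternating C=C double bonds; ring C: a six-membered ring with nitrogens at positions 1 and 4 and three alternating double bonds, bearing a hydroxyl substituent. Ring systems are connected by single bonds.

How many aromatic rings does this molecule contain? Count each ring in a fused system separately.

Rings A and B form a fused bicyclic system with 10 sp² atoms and 10 π electrons from ring double bonds. 10 = 4(2)+2, so the system is aromatic and both rings count as aromatic (naphthalene).
Ring C is fully conjugated (every ring atom contributes a p orbital); 3 ring double bonds give 6 π electrons. Since 6 = 4n+2 (n=1), ring C is aromatic (pyrazine).
Aromatic: A, B, C. Total: 3.

3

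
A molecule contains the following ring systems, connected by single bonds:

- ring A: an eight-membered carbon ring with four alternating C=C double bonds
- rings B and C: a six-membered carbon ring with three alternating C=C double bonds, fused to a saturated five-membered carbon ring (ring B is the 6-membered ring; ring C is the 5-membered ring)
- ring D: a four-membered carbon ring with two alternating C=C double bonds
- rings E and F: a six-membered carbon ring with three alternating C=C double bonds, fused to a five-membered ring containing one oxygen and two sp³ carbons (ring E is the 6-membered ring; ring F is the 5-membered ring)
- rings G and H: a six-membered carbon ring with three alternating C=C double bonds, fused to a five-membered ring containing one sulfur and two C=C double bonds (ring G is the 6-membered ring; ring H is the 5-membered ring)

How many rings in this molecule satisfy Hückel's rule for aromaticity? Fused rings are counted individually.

4

Ring A has only sp² ring atoms; a planar conformation would have a fully conjugated π system of 8 electrons. But 8 = 4(2), which is 4n not 4n+2, so ring A is not aromatic (cyclooctatetraene) — cyclooctatetraene distorts into a non-planar tub to avoid antiaromaticity.
Ring B has a continuous p-orbital overlap around the ring; 3 ring double bonds give 6 π electrons. Since 6 = 4n+2 (n=1), ring B is aromatic (benzene ring).
Ring C has three sp³ carbons, so it is not fully conjugated — not aromatic (cyclopentane ring).
Ring D has only sp² ring atoms; a planar conformation would have a fully conjugated π system of 4 electrons. But 4 = 4(1), which is 4n not 4n+2, so ring D is not aromatic (cyclobutadiene) — cyclobutadiene is antiaromatic and distorts to a rectangle.
Ring E is planar and fully conjugated; 3 ring double bonds give 6 π electrons. 6 = 4(1)+2, so ring E is aromatic (benzene ring).
Ring F has two sp³ carbons, so it is not fully conjugated — not aromatic (oxolane ring).
Rings G and H form a fused bicyclic system (with one sulfur) with 9 sp² atoms and 10 π electrons from ring double bonds plus a heteroatom lone pair. 10 = 4(2)+2, so the system is aromatic and both rings count as aromatic (benzothiophene).
Aromatic: B, E, G, H. Total: 4.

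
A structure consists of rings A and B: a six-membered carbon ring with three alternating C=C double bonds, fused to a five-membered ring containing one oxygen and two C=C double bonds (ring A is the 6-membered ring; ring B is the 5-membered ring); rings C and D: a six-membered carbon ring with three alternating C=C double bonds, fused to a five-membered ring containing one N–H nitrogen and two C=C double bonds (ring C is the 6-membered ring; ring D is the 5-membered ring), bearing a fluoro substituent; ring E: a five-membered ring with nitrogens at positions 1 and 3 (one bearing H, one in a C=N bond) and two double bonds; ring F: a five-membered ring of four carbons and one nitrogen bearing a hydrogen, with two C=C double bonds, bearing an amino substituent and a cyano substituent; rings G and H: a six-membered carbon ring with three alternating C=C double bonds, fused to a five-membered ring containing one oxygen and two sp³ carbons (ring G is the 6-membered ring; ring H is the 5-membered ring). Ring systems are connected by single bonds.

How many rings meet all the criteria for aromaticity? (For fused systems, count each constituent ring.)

7

Rings A and B form a fused bicyclic system (with one oxygen) with 9 sp² atoms and 10 π electrons from ring double bonds plus a heteroatom lone pair. 10 = 4(2)+2, so the system is aromatic and both rings count as aromatic (benzofuran).
Rings C and D form a fused bicyclic system (with one N–H) with 9 sp² atoms and 10 π electrons from ring double bonds plus a heteroatom lone pair. 10 = 4(2)+2, so the system is aromatic and both rings count as aromatic (indole).
Ring E is fully conjugated (every ring atom contributes a p orbital); 2 ring double bonds (4 π electrons) plus a heteroatom lone pair (2) give 6 π electrons. That satisfies 4n+2 with n=1, so ring E is aromatic (imidazole).
Ring F is fully conjugated (every ring atom contributes a p orbital); 2 ring double bonds (4 π electrons) plus a heteroatom lone pair (2) give 6 π electrons. Since 6 = 4n+2 (n=1), ring F is aromatic (pyrrole).
Ring G is planar and fully conjugated; 3 ring double bonds give 6 π electrons. That satisfies 4n+2 with n=1, so ring G is aromatic (benzene ring).
Ring H has two sp³ carbons, so it is not fully conjugated — not aromatic (oxolane ring).
Aromatic: A, B, C, D, E, F, G. Total: 7.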